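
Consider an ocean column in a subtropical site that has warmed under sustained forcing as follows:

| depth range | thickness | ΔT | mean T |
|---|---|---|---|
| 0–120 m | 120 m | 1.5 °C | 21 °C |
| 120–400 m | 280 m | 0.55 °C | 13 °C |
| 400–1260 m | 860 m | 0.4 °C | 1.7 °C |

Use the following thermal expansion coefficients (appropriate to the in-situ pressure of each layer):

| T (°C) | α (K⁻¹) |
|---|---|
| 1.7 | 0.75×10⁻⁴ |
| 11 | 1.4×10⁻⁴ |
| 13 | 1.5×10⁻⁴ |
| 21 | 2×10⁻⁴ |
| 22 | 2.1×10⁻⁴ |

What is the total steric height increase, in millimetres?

84.9 mm

Layer 1 at 21 °C → α = 2×10⁻⁴ K⁻¹
Layer 2 at 13 °C → α = 1.5×10⁻⁴ K⁻¹
Layer 3 at 1.7 °C → α = 0.75×10⁻⁴ K⁻¹
120 × 2×10⁻⁴ × 1.5 = 0.03600 m
Layer 2: 0.55 × 1.5×10⁻⁴ × 280 = 0.02310 m
0.75×10⁻⁴ × 0.4 × 860 = 0.02580 m
Δh = 0.03600 + 0.02310 + 0.02580 = 0.08490 m ≈ 84.9 mm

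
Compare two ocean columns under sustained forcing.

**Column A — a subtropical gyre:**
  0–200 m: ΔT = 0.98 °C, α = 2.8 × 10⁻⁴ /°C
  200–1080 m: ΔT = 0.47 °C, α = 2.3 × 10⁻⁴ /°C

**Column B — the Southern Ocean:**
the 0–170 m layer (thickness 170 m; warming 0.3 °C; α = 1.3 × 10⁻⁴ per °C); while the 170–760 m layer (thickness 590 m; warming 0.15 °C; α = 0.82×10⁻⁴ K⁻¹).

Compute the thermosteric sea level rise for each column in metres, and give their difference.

Δh_A ≈ 0.150 m, Δh_B ≈ 0.0139 m; difference ≈ 0.136 m

A Layer 1: 0.98 × 200 × 2.8×10⁻⁴ = 0.05488 m
A Layer 2: 2.3×10⁻⁴ × 880 × 0.47 = 0.095128 m
A total: 0.150008 m
B Layer 1: 170 × 0.3 × 1.3×10⁻⁴ = 0.00663 m
B 590 × 0.82×10⁻⁴ × 0.15 = 0.007257 m
B total: 0.013887 m
Difference: 0.150008 − 0.013887 = 0.136121 m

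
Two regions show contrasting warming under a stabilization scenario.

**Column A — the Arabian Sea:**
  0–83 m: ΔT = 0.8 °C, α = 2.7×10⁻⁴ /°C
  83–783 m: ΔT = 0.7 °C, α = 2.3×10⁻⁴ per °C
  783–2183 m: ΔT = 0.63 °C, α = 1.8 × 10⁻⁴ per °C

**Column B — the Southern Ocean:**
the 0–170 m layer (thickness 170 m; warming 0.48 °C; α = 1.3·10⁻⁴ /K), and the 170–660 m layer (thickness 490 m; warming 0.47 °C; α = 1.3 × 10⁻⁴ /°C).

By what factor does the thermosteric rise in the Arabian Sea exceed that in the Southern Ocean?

A 0–83 m: 2.7×10⁻⁴ × 83 × 0.8 = 0.017928 m
A 83–783 m: 0.7 × 2.3×10⁻⁴ × 700 = 0.11270 m
A 783–2183 m: 1400 × 1.8×10⁻⁴ × 0.63 = 0.15876 m
A total: 0.289388 m
B Layer 1: 0.48 × 1.3×10⁻⁴ × 170 = 0.010608 m
B 170–660 m: 1.3×10⁻⁴ × 0.47 × 490 = 0.029939 m
B total: 0.040547 m
Ratio: 0.289388 / 0.040547 ≈ 7.137

a factor of 7.1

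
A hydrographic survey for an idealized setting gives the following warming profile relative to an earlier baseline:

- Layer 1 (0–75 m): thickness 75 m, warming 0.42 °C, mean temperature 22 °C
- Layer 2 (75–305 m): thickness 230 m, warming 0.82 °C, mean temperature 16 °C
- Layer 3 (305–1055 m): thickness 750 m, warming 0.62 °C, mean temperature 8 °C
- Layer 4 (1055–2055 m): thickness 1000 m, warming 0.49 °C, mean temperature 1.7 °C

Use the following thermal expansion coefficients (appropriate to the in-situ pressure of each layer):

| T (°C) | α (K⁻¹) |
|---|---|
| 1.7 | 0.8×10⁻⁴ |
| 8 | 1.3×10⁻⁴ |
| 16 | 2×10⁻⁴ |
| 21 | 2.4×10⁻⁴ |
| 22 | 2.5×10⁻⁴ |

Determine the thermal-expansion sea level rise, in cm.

Layer 1 at 22 °C → α = 2.5×10⁻⁴ K⁻¹
Layer 2 at 16 °C → α = 2×10⁻⁴ K⁻¹
Layer 3 at 8 °C → α = 1.3×10⁻⁴ K⁻¹
Layer 4 at 1.7 °C → α = 0.8×10⁻⁴ K⁻¹
Layer 1: 2.5×10⁻⁴ × 0.42 × 75 = 0.007875 m
75–305 m: 2×10⁻⁴ × 230 × 0.82 = 0.03772 m
Layer 3: 750 × 1.3×10⁻⁴ × 0.62 = 0.06045 m
1055–2055 m: 0.49 × 0.8×10⁻⁴ × 1000 = 0.03920 m
Δh = 0.007875 + 0.03772 + 0.06045 + 0.03920 = 0.145245 m ≈ 14.5 cm

14.5 cm of thermosteric rise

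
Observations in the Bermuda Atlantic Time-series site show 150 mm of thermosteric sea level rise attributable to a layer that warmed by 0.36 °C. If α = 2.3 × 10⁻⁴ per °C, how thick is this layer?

H ≈ 1800 m

H = Δh/(αΔT) = 0.15 / (2.3×10⁻⁴ × 0.36) ≈ 1812 m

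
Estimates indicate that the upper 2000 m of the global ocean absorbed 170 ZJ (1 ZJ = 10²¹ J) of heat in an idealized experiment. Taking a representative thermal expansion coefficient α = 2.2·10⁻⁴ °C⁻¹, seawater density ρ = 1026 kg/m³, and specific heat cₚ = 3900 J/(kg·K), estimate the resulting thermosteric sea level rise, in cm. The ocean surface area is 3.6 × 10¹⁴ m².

Per unit area: Q = 170×10²¹ / (3.6×10¹⁴) ≈ 4.722×10⁸ J/m²
Δh = αQ/(ρcₚ) = 2.2×10⁻⁴ × 4.722×10⁸ / (1026 × 3900) ≈ 0.025962 m

Δh ≈ 2.60 cm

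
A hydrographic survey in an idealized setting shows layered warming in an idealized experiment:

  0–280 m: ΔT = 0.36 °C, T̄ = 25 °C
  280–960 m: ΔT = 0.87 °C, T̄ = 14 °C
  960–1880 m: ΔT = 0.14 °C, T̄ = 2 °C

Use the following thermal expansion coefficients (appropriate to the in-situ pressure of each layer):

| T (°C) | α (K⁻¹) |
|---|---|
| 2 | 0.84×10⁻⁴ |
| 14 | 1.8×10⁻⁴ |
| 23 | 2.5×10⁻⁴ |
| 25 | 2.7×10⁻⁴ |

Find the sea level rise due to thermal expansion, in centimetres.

Δh ≈ 14 cm

Layer 1 at 25 °C → α = 2.7×10⁻⁴ K⁻¹
Layer 2 at 14 °C → α = 1.8×10⁻⁴ K⁻¹
Layer 3 at 2 °C → α = 0.84×10⁻⁴ K⁻¹
0–280 m: 2.7×10⁻⁴ × 0.36 × 280 = 0.027216 m
Layer 2: 1.8×10⁻⁴ × 0.87 × 680 = 0.106488 m
920 × 0.84×10⁻⁴ × 0.14 = 0.0108192 m
Δh = 0.027216 + 0.106488 + 0.0108192 = 0.1445232 m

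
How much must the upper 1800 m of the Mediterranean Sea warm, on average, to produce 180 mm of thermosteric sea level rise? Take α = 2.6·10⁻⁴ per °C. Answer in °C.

ΔT ≈ 0.385 °C

ΔT = Δh/(αH) = 0.18 / (2.6×10⁻⁴ × 1800) ≈ 0.3846 °C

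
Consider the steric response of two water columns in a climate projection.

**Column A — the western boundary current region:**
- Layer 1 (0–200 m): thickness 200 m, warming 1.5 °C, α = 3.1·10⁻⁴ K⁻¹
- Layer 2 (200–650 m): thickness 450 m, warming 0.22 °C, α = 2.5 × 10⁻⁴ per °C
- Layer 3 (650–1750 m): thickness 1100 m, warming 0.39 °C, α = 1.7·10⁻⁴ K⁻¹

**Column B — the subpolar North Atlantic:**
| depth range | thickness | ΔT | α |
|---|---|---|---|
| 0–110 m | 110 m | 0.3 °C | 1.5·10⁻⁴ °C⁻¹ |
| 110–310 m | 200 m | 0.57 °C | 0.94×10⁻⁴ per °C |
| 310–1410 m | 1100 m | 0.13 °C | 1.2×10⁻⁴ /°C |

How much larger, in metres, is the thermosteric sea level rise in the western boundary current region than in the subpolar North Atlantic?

Δh_A − Δh_B ≈ 0.158 m

A 200 × 3.1×10⁻⁴ × 1.5 = 0.09300 m
A 0.22 × 450 × 2.5×10⁻⁴ = 0.02475 m
A 650–1750 m: 0.39 × 1100 × 1.7×10⁻⁴ = 0.07293 m
A total: 0.19068 m
B 0–110 m: 1.5×10⁻⁴ × 110 × 0.3 = 0.00495 m
B 110–310 m: 0.57 × 0.94×10⁻⁴ × 200 = 0.010716 m
B Layer 3: 1100 × 0.13 × 1.2×10⁻⁴ = 0.01716 m
B total: 0.032826 m
Difference: 0.19068 − 0.032826 = 0.157854 m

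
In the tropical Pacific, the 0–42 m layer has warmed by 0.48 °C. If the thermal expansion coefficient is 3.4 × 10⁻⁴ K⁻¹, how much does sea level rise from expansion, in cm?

Δh = αΔT·H = 3.4×10⁻⁴ × 0.48 × 42 = 0.0068544 m

0.69 cm of thermosteric rise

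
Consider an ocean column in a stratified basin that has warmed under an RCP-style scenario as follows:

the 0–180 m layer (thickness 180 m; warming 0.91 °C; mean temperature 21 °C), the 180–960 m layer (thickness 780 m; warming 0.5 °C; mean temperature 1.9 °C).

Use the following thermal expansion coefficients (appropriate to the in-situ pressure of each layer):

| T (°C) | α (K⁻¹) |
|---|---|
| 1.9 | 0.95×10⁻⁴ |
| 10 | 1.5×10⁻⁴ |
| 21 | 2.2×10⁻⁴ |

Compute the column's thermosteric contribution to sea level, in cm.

Δh ≈ 7.3 cm

Layer 1 at 21 °C → α = 2.2×10⁻⁴ K⁻¹
Layer 2 at 1.9 °C → α = 0.95×10⁻⁴ K⁻¹
Layer 1: 0.91 × 180 × 2.2×10⁻⁴ = 0.036036 m
Layer 2: 0.5 × 780 × 0.95×10⁻⁴ = 0.03705 m
Δh = 0.036036 + 0.03705 = 0.073086 m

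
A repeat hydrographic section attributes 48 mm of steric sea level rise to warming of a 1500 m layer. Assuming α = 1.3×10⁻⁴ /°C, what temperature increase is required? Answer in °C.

0.25 °C

ΔT = Δh/(αH) = 0.048 / (1.3×10⁻⁴ × 1500) ≈ 0.2462 °C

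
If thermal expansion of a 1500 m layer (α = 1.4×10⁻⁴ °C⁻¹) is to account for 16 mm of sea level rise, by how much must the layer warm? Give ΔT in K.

ΔT = Δh/(αH) = 0.016 / (1.4×10⁻⁴ × 1500) ≈ 0.07619 K

ΔT ≈ 0.076 K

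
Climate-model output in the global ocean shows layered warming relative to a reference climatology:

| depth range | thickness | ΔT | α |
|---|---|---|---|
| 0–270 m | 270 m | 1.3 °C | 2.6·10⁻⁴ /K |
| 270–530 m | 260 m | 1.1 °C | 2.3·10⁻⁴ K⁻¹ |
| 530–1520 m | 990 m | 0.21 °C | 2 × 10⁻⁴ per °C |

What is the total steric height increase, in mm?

0–270 m: 1.3 × 270 × 2.6×10⁻⁴ = 0.09126 m
1.1 × 260 × 2.3×10⁻⁴ = 0.06578 m
530–1520 m: 0.21 × 2×10⁻⁴ × 990 = 0.04158 m
Δh = 0.09126 + 0.06578 + 0.04158 = 0.19862 m ≈ 199 mm

199 mm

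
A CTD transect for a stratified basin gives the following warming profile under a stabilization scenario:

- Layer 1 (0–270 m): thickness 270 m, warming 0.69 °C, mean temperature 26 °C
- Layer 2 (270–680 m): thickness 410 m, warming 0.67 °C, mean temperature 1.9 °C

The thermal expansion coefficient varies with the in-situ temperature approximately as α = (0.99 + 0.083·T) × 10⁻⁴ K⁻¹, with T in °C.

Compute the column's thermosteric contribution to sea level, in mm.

Layer 1: α = (0.99 + 0.083×26)×10⁻⁴ = 3.148×10⁻⁴ K⁻¹
Layer 2: α = (0.99 + 0.083×1.9)×10⁻⁴ = 1.1477×10⁻⁴ K⁻¹
0.69 × 3.148×10⁻⁴ × 270 = 0.05864724 m
270–680 m: 0.67 × 1.1477×10⁻⁴ × 410 = 0.031527319 m
Δh = 0.05864724 + 0.031527319 = 0.090174559 m ≈ 90.2 mm

Δh = 90.2 mm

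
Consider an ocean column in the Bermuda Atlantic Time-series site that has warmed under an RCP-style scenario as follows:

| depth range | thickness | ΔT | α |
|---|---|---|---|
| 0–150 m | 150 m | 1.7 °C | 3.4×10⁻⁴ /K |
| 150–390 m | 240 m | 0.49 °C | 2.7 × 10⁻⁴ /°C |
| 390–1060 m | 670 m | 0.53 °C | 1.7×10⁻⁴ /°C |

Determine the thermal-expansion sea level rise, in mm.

180 mm of thermosteric rise

0–150 m: 150 × 3.4×10⁻⁴ × 1.7 = 0.08670 m
150–390 m: 2.7×10⁻⁴ × 0.49 × 240 = 0.031752 m
Layer 3: 0.53 × 1.7×10⁻⁴ × 670 = 0.060367 m
Δh = 0.08670 + 0.031752 + 0.060367 = 0.178819 m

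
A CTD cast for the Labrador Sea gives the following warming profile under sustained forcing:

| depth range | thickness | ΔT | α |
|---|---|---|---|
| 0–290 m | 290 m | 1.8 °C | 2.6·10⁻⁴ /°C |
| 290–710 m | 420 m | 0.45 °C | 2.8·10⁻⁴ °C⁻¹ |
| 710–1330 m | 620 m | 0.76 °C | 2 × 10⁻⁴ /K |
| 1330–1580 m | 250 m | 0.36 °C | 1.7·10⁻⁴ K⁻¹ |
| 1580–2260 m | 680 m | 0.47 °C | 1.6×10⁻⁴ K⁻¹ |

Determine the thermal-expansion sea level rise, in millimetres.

290 × 1.8 × 2.6×10⁻⁴ = 0.13572 m
290–710 m: 0.45 × 420 × 2.8×10⁻⁴ = 0.05292 m
Layer 3: 2×10⁻⁴ × 0.76 × 620 = 0.09424 m
0.36 × 250 × 1.7×10⁻⁴ = 0.01530 m
680 × 1.6×10⁻⁴ × 0.47 = 0.051136 m
Δh = 0.13572 + 0.05292 + 0.09424 + 0.01530 + 0.051136 = 0.349316 m

349 mm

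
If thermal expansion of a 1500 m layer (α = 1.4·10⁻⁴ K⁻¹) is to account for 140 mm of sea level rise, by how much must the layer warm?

ΔT ≈ 0.667 K

ΔT = Δh/(αH) = 0.14 / (1.4×10⁻⁴ × 1500) ≈ 0.6667 K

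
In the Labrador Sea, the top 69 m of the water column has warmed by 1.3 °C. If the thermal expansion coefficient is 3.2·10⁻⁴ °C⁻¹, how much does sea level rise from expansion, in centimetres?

Δh = αΔT·H = 3.2×10⁻⁴ × 1.3 × 69 = 0.028704 m

2.9 cm of thermosteric rise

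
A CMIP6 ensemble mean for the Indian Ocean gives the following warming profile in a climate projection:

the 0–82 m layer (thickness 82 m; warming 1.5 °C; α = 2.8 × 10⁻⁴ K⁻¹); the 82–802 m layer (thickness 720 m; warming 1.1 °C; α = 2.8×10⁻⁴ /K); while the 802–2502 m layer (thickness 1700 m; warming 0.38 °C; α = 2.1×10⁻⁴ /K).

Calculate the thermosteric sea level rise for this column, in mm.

Layer 1: 2.8×10⁻⁴ × 1.5 × 82 = 0.03444 m
720 × 2.8×10⁻⁴ × 1.1 = 0.22176 m
802–2502 m: 1700 × 2.1×10⁻⁴ × 0.38 = 0.13566 m
Δh = 0.03444 + 0.22176 + 0.13566 = 0.39186 m ≈ 392 mm

Δh = 392 mm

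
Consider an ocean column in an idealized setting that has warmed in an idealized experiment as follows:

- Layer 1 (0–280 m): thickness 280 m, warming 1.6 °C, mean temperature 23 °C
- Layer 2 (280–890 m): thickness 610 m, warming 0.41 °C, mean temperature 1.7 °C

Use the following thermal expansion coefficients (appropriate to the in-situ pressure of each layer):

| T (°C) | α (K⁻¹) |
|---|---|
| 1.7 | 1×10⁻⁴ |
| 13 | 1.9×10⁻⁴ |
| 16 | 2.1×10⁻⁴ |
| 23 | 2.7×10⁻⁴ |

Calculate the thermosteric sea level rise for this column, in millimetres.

Layer 1 at 23 °C → α = 2.7×10⁻⁴ K⁻¹
Layer 2 at 1.7 °C → α = 1×10⁻⁴ K⁻¹
0–280 m: 280 × 1.6 × 2.7×10⁻⁴ = 0.12096 m
610 × 0.41 × 1×10⁻⁴ = 0.02501 m
Δh = 0.12096 + 0.02501 = 0.14597 m ≈ 150 mm

Δh = 150 mm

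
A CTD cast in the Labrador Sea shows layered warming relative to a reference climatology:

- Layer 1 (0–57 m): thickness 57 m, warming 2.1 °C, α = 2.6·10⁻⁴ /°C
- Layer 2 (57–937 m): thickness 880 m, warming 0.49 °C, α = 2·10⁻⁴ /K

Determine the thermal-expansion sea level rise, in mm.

Layer 1: 2.1 × 57 × 2.6×10⁻⁴ = 0.031122 m
57–937 m: 880 × 2×10⁻⁴ × 0.49 = 0.08624 m
Δh = 0.031122 + 0.08624 = 0.117362 m ≈ 117 mm

Δh ≈ 117 mm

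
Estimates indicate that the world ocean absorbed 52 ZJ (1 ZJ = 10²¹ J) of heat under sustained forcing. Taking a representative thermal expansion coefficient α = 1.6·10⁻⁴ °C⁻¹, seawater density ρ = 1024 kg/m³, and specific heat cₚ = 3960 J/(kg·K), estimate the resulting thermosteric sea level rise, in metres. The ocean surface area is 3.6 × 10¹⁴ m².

Δh = 0.00570 m

Per unit area: Q = 52×10²¹ / (3.6×10¹⁴) ≈ 1.444×10⁸ J/m²
Δh = αQ/(ρcₚ) = 1.6×10⁻⁴ × 1.444×10⁸ / (1024 × 3960) ≈ 0.0056976 m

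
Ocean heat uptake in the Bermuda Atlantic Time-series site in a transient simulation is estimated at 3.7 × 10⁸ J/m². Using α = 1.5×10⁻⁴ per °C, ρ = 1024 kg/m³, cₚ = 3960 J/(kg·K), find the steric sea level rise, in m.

about 0.014 m

Δh = αQ/(ρcₚ) = 1.5×10⁻⁴ × 3.7×10⁸ / (1024 × 3960) ≈ 0.013687 m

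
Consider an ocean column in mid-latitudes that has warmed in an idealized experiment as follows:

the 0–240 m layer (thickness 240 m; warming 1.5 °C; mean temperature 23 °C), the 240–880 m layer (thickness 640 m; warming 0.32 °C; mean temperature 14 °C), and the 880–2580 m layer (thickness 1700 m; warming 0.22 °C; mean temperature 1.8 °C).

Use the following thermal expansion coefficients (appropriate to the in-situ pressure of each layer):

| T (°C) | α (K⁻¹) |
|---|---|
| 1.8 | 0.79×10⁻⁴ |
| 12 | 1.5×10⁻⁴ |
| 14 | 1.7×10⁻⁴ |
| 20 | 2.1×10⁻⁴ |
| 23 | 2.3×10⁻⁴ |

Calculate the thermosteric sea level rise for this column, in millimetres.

Layer 1 at 23 °C → α = 2.3×10⁻⁴ K⁻¹
Layer 2 at 14 °C → α = 1.7×10⁻⁴ K⁻¹
Layer 3 at 1.8 °C → α = 0.79×10⁻⁴ K⁻¹
Layer 1: 240 × 1.5 × 2.3×10⁻⁴ = 0.08280 m
240–880 m: 1.7×10⁻⁴ × 0.32 × 640 = 0.034816 m
880–2580 m: 0.79×10⁻⁴ × 1700 × 0.22 = 0.029546 m
Δh = 0.08280 + 0.034816 + 0.029546 = 0.147162 m ≈ 147 mm

147 mm of thermosteric rise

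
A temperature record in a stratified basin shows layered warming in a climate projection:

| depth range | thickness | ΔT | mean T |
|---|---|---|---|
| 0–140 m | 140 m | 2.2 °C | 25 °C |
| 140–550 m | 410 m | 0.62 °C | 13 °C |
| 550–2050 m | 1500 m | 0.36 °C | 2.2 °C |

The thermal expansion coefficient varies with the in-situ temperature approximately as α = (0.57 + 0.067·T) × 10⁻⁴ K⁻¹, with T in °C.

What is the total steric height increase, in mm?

Layer 1: α = (0.57 + 0.067×25)×10⁻⁴ = 2.245×10⁻⁴ K⁻¹
Layer 2: α = (0.57 + 0.067×13)×10⁻⁴ = 1.441×10⁻⁴ K⁻¹
Layer 3: α = (0.57 + 0.067×2.2)×10⁻⁴ = 0.7174×10⁻⁴ K⁻¹
2.2 × 2.245×10⁻⁴ × 140 = 0.069146 m
0.62 × 410 × 1.441×10⁻⁴ = 0.03663022 m
Layer 3: 0.36 × 0.7174×10⁻⁴ × 1500 = 0.0387396 m
Δh = 0.069146 + 0.03663022 + 0.0387396 = 0.14451582 m ≈ 145 mm

Δh = 145 mm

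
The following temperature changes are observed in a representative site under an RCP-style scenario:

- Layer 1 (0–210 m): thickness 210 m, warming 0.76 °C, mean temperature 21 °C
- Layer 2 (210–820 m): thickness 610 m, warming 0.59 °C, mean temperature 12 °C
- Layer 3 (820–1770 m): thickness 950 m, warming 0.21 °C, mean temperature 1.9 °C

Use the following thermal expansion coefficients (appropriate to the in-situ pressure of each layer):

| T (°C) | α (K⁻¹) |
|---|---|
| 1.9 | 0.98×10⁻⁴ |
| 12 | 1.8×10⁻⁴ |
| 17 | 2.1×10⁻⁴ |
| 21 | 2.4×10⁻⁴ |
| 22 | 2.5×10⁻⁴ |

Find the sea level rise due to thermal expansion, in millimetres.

Layer 1 at 21 °C → α = 2.4×10⁻⁴ K⁻¹
Layer 2 at 12 °C → α = 1.8×10⁻⁴ K⁻¹
Layer 3 at 1.9 °C → α = 0.98×10⁻⁴ K⁻¹
Layer 1: 210 × 2.4×10⁻⁴ × 0.76 = 0.038304 m
Layer 2: 0.59 × 1.8×10⁻⁴ × 610 = 0.064782 m
820–1770 m: 0.21 × 0.98×10⁻⁴ × 950 = 0.019551 m
Δh = 0.038304 + 0.064782 + 0.019551 = 0.122637 m ≈ 123 mm

about 123 mm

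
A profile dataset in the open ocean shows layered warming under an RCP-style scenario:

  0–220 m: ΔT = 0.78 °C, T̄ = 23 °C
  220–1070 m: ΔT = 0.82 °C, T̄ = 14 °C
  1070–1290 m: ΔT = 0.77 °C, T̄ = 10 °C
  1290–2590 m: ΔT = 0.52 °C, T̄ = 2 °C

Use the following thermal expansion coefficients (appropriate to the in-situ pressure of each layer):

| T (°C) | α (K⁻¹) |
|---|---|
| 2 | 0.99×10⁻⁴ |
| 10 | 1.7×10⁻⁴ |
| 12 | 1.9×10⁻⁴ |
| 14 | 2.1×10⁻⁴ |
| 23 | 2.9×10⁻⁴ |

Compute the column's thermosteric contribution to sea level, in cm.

Layer 1 at 23 °C → α = 2.9×10⁻⁴ K⁻¹
Layer 2 at 14 °C → α = 2.1×10⁻⁴ K⁻¹
Layer 3 at 10 °C → α = 1.7×10⁻⁴ K⁻¹
Layer 4 at 2 °C → α = 0.99×10⁻⁴ K⁻¹
0–220 m: 2.9×10⁻⁴ × 220 × 0.78 = 0.049764 m
220–1070 m: 2.1×10⁻⁴ × 0.82 × 850 = 0.14637 m
Layer 3: 1.7×10⁻⁴ × 220 × 0.77 = 0.028798 m
0.99×10⁻⁴ × 1300 × 0.52 = 0.066924 m
Δh = 0.049764 + 0.14637 + 0.028798 + 0.066924 = 0.291856 m ≈ 29 cm

Δh ≈ 29 cm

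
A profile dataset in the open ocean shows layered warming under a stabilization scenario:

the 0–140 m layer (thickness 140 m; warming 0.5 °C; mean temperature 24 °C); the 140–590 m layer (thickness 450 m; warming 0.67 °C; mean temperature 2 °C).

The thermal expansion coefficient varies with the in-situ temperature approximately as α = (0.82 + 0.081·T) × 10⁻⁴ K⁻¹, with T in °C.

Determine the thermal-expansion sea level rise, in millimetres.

49.0 mm of thermosteric rise

Layer 1: α = (0.82 + 0.081×24)×10⁻⁴ = 2.764×10⁻⁴ K⁻¹
Layer 2: α = (0.82 + 0.081×2)×10⁻⁴ = 0.982×10⁻⁴ K⁻¹
2.764×10⁻⁴ × 0.5 × 140 = 0.019348 m
140–590 m: 450 × 0.67 × 0.982×10⁻⁴ = 0.0296073 m
Δh = 0.019348 + 0.0296073 = 0.0489553 m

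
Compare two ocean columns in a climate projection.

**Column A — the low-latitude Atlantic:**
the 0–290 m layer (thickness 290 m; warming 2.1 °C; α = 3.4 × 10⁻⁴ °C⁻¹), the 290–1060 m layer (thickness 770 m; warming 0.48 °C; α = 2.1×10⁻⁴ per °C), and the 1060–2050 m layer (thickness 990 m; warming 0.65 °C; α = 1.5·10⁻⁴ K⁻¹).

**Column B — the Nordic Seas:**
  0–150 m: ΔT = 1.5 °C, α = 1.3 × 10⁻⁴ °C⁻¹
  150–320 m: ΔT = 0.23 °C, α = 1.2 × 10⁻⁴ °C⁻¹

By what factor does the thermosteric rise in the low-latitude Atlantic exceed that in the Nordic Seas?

A 290 × 3.4×10⁻⁴ × 2.1 = 0.20706 m
A 290–1060 m: 0.48 × 770 × 2.1×10⁻⁴ = 0.077616 m
A 1.5×10⁻⁴ × 0.65 × 990 = 0.096525 m
A total: 0.381201 m
B 1.5 × 1.3×10⁻⁴ × 150 = 0.02925 m
B Layer 2: 0.23 × 170 × 1.2×10⁻⁴ = 0.004692 m
B total: 0.033942 m
Ratio: 0.381201 / 0.033942 ≈ 11.23

≈ 11×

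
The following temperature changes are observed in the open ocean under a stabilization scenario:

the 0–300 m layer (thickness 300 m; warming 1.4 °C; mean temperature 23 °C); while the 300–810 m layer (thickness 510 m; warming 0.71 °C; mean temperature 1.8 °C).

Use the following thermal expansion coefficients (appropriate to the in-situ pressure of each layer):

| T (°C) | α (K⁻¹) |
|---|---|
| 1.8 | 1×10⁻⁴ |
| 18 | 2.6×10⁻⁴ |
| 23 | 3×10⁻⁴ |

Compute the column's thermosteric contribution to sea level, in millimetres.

Δh ≈ 162 mm

Layer 1 at 23 °C → α = 3×10⁻⁴ K⁻¹
Layer 2 at 1.8 °C → α = 1×10⁻⁴ K⁻¹
1.4 × 300 × 3×10⁻⁴ = 0.12600 m
Layer 2: 510 × 0.71 × 1×10⁻⁴ = 0.03621 m
Δh = 0.12600 + 0.03621 = 0.16221 m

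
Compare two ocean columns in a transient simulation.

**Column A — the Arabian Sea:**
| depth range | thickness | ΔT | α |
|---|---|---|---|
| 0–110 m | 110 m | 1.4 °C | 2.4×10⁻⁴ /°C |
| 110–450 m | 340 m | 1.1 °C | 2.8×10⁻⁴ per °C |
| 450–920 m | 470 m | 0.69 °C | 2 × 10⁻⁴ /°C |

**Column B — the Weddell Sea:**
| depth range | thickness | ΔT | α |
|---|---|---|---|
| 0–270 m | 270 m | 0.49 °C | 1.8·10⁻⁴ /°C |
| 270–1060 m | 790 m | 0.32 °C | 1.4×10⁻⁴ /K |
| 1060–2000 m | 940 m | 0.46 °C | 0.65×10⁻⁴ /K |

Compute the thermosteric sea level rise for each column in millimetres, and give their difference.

A Layer 1: 1.4 × 110 × 2.4×10⁻⁴ = 0.03696 m
A 340 × 1.1 × 2.8×10⁻⁴ = 0.10472 m
A 0.69 × 470 × 2×10⁻⁴ = 0.06486 m
A total: 0.20654 m
B 0–270 m: 270 × 1.8×10⁻⁴ × 0.49 = 0.023814 m
B Layer 2: 790 × 1.4×10⁻⁴ × 0.32 = 0.035392 m
B 1060–2000 m: 940 × 0.65×10⁻⁴ × 0.46 = 0.028106 m
B total: 0.087312 m
Difference: 0.20654 − 0.087312 = 0.119228 m

Δh_A ≈ 210 mm, Δh_B ≈ 87 mm; difference ≈ 120 mm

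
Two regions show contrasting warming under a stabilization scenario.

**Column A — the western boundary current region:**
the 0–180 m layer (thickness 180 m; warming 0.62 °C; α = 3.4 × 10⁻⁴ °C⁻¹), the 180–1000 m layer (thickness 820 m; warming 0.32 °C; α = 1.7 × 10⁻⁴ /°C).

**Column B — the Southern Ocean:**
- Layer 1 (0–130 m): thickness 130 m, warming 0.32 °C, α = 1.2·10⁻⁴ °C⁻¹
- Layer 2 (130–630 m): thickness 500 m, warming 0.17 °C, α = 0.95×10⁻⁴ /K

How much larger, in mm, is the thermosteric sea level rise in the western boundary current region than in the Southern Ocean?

A 0.62 × 3.4×10⁻⁴ × 180 = 0.037944 m
A 180–1000 m: 1.7×10⁻⁴ × 0.32 × 820 = 0.044608 m
A total: 0.082552 m
B 0–130 m: 0.32 × 130 × 1.2×10⁻⁴ = 0.004992 m
B 500 × 0.17 × 0.95×10⁻⁴ = 0.008075 m
B total: 0.013067 m
Difference: 0.082552 − 0.013067 = 0.069485 m

Δh_A − Δh_B ≈ 69.5 mm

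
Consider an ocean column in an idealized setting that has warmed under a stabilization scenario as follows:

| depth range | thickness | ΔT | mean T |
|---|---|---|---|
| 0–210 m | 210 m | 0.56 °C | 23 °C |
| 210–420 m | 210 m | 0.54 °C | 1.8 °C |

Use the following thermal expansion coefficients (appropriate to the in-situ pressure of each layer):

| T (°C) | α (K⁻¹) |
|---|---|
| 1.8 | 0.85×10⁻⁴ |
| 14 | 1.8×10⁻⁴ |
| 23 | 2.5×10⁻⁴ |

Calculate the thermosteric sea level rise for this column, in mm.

Layer 1 at 23 °C → α = 2.5×10⁻⁴ K⁻¹
Layer 2 at 1.8 °C → α = 0.85×10⁻⁴ K⁻¹
210 × 2.5×10⁻⁴ × 0.56 = 0.02940 m
210–420 m: 0.54 × 0.85×10⁻⁴ × 210 = 0.009639 m
Δh = 0.02940 + 0.009639 = 0.039039 m ≈ 39.0 mm

39.0 mm of thermosteric rise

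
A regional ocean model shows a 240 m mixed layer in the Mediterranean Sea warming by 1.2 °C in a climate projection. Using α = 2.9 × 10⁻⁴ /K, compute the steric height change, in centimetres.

8.4 cm of thermosteric rise

Δh = αΔT·H = 2.9×10⁻⁴ × 1.2 × 240 = 0.08352 m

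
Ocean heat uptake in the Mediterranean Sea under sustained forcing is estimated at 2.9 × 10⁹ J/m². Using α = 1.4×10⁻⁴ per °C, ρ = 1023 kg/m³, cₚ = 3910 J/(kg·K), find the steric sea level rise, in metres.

Δh ≈ 0.102 m

Δh = αQ/(ρcₚ) = 1.4×10⁻⁴ × 2.9×10⁹ / (1023 × 3910) ≈ 0.10150 m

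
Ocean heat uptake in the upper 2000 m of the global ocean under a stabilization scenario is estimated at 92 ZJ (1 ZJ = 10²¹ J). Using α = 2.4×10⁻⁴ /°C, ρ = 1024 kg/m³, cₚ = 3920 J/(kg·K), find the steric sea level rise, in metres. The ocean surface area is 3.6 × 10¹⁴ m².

Δh = 0.0153 m

Per unit area: Q = 92×10²¹ / (3.6×10¹⁴) ≈ 2.556×10⁸ J/m²
Δh = αQ/(ρcₚ) = 2.4×10⁻⁴ × 2.556×10⁸ / (1024 × 3920) ≈ 0.015282 m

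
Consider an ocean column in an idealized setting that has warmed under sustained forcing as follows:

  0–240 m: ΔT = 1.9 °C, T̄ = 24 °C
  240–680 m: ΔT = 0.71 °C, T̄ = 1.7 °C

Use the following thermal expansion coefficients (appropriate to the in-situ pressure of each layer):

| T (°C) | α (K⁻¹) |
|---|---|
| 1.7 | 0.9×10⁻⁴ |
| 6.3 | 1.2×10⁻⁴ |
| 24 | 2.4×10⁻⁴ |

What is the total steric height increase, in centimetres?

Layer 1 at 24 °C → α = 2.4×10⁻⁴ K⁻¹
Layer 2 at 1.7 °C → α = 0.9×10⁻⁴ K⁻¹
0–240 m: 240 × 2.4×10⁻⁴ × 1.9 = 0.10944 m
0.9×10⁻⁴ × 0.71 × 440 = 0.028116 m
Δh = 0.10944 + 0.028116 = 0.137556 m

about 13.8 cm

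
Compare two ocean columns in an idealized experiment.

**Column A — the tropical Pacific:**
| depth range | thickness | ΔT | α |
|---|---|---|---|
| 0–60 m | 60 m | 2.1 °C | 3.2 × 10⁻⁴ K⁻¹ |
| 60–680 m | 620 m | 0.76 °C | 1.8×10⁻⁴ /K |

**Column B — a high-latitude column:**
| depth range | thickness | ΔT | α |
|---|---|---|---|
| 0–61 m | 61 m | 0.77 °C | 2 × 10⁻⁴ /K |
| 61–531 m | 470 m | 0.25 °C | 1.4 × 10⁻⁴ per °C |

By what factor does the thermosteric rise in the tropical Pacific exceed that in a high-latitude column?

A Layer 1: 2.1 × 60 × 3.2×10⁻⁴ = 0.04032 m
A 620 × 0.76 × 1.8×10⁻⁴ = 0.084816 m
A total: 0.125136 m
B Layer 1: 2×10⁻⁴ × 0.77 × 61 = 0.009394 m
B Layer 2: 470 × 1.4×10⁻⁴ × 0.25 = 0.01645 m
B total: 0.025844 m
Ratio: 0.125136 / 0.025844 ≈ 4.842

a factor of 4.8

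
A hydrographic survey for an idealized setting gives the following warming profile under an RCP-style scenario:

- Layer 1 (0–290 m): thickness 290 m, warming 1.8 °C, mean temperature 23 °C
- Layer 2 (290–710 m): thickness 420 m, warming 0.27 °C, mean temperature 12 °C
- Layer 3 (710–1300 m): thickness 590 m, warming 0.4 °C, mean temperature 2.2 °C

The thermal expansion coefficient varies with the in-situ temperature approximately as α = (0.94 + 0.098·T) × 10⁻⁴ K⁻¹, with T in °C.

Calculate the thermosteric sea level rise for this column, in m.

Δh ≈ 0.22 m

Layer 1: α = (0.94 + 0.098×23)×10⁻⁴ = 3.194×10⁻⁴ K⁻¹
Layer 2: α = (0.94 + 0.098×12)×10⁻⁴ = 2.116×10⁻⁴ K⁻¹
Layer 3: α = (0.94 + 0.098×2.2)×10⁻⁴ = 1.1556×10⁻⁴ K⁻¹
Layer 1: 3.194×10⁻⁴ × 290 × 1.8 = 0.1667268 m
2.116×10⁻⁴ × 420 × 0.27 = 0.02399544 m
Layer 3: 590 × 1.1556×10⁻⁴ × 0.4 = 0.02727216 m
Δh = 0.1667268 + 0.02399544 + 0.02727216 = 0.2179944 m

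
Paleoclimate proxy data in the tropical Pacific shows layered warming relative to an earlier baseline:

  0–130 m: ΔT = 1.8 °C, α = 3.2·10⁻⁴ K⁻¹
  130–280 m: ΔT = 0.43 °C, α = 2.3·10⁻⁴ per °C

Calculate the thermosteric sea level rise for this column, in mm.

Δh = 89.7 mm

Layer 1: 1.8 × 3.2×10⁻⁴ × 130 = 0.07488 m
130–280 m: 150 × 2.3×10⁻⁴ × 0.43 = 0.014835 m
Δh = 0.07488 + 0.014835 = 0.089715 m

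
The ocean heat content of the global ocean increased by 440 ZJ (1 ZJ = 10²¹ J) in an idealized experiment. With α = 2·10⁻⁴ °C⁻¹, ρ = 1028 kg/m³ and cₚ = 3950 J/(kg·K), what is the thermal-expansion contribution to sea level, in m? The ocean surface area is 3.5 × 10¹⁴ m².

Δh ≈ 0.0619 m

Per unit area: Q = 440×10²¹ / (3.5×10¹⁴) ≈ 1.257×10⁹ J/m²
Δh = αQ/(ρcₚ) = 2×10⁻⁴ × 1.257×10⁹ / (1028 × 3950) ≈ 0.061912 m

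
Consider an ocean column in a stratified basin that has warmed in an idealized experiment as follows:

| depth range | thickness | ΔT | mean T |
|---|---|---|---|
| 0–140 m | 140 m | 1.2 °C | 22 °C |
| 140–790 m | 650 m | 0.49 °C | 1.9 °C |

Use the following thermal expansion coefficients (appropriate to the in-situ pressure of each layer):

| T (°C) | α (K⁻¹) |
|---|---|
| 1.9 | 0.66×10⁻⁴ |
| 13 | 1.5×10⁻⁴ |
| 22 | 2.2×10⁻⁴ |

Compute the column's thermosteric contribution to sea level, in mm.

Layer 1 at 22 °C → α = 2.2×10⁻⁴ K⁻¹
Layer 2 at 1.9 °C → α = 0.66×10⁻⁴ K⁻¹
0–140 m: 1.2 × 140 × 2.2×10⁻⁴ = 0.03696 m
Layer 2: 650 × 0.66×10⁻⁴ × 0.49 = 0.021021 m
Δh = 0.03696 + 0.021021 = 0.057981 m ≈ 58.0 mm

Δh = 58.0 mm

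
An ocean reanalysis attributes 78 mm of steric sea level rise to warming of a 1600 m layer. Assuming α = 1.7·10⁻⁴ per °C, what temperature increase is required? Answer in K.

ΔT = Δh/(αH) = 0.078 / (1.7×10⁻⁴ × 1600) ≈ 0.2868 K

0.29 K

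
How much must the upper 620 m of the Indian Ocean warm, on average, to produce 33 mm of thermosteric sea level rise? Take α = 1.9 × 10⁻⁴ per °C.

ΔT = Δh/(αH) = 0.033 / (1.9×10⁻⁴ × 620) ≈ 0.2801 K

about 0.280 K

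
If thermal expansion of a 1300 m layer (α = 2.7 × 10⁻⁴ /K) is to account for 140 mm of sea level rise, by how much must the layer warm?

ΔT = Δh/(αH) = 0.14 / (2.7×10⁻⁴ × 1300) ≈ 0.3989 K

ΔT ≈ 0.40 K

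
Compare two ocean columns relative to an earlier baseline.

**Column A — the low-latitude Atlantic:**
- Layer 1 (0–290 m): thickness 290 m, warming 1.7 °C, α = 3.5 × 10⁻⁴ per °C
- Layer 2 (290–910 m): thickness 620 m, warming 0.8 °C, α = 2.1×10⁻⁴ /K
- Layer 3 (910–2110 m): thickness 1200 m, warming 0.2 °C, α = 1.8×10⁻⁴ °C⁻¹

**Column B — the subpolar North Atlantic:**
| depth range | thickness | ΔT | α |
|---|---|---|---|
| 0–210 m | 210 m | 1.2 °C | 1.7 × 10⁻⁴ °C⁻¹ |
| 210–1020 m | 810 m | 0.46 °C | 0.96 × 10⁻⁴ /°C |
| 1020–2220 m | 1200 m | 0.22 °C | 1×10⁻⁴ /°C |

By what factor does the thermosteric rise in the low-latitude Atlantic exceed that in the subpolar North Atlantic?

A 290 × 1.7 × 3.5×10⁻⁴ = 0.17255 m
A 290–910 m: 0.8 × 2.1×10⁻⁴ × 620 = 0.10416 m
A 910–2110 m: 0.2 × 1200 × 1.8×10⁻⁴ = 0.04320 m
A total: 0.31991 m
B 0–210 m: 210 × 1.7×10⁻⁴ × 1.2 = 0.04284 m
B 210–1020 m: 0.46 × 810 × 0.96×10⁻⁴ = 0.0357696 m
B 1200 × 0.22 × 1×10⁻⁴ = 0.02640 m
B total: 0.1050096 m
Ratio: 0.31991 / 0.1050096 ≈ 3.046

3.05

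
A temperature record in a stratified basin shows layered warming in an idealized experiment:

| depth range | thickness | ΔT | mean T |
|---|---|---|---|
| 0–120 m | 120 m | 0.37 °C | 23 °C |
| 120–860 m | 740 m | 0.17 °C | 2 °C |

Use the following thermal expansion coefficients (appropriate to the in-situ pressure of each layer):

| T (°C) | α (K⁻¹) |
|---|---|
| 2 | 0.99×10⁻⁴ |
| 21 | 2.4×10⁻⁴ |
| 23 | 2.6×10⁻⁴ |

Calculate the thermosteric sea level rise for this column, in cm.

Δh ≈ 2.40 cm

Layer 1 at 23 °C → α = 2.6×10⁻⁴ K⁻¹
Layer 2 at 2 °C → α = 0.99×10⁻⁴ K⁻¹
Layer 1: 120 × 0.37 × 2.6×10⁻⁴ = 0.011544 m
740 × 0.99×10⁻⁴ × 0.17 = 0.0124542 m
Δh = 0.011544 + 0.0124542 = 0.0239982 m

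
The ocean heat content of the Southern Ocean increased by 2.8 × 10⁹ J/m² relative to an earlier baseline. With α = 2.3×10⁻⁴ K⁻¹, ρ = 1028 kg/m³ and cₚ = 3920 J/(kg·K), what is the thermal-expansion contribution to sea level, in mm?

Δh ≈ 160 mm

Δh = αQ/(ρcₚ) = 2.3×10⁻⁴ × 2.8×10⁹ / (1028 × 3920) ≈ 0.15981 m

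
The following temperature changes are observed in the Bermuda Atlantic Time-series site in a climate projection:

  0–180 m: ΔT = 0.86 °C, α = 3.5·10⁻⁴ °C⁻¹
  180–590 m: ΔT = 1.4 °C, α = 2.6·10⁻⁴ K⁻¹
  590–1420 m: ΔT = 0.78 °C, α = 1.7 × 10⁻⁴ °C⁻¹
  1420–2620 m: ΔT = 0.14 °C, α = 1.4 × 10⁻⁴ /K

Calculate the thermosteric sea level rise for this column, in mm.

340 mm

Layer 1: 0.86 × 180 × 3.5×10⁻⁴ = 0.05418 m
180–590 m: 2.6×10⁻⁴ × 1.4 × 410 = 0.14924 m
590–1420 m: 1.7×10⁻⁴ × 830 × 0.78 = 0.110058 m
Layer 4: 1.4×10⁻⁴ × 1200 × 0.14 = 0.02352 m
Δh = 0.05418 + 0.14924 + 0.110058 + 0.02352 = 0.336998 m ≈ 340 mm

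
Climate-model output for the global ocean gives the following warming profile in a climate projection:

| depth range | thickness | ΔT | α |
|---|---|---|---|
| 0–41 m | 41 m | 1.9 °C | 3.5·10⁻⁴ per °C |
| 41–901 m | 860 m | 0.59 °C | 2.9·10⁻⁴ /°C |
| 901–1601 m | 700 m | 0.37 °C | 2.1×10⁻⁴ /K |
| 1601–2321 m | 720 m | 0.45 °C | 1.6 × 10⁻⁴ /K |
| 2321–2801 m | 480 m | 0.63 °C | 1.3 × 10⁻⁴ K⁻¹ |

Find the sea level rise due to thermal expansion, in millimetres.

320 mm

Layer 1: 3.5×10⁻⁴ × 1.9 × 41 = 0.027265 m
Layer 2: 0.59 × 860 × 2.9×10⁻⁴ = 0.147146 m
901–1601 m: 0.37 × 2.1×10⁻⁴ × 700 = 0.05439 m
1601–2321 m: 720 × 0.45 × 1.6×10⁻⁴ = 0.05184 m
1.3×10⁻⁴ × 480 × 0.63 = 0.039312 m
Δh = 0.027265 + 0.147146 + 0.05439 + 0.05184 + 0.039312 = 0.319953 m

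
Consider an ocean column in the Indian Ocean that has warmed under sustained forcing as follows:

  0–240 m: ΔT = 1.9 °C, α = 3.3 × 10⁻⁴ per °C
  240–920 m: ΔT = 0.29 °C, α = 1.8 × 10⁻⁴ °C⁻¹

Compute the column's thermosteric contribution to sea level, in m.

0–240 m: 240 × 1.9 × 3.3×10⁻⁴ = 0.15048 m
Layer 2: 680 × 1.8×10⁻⁴ × 0.29 = 0.035496 m
Δh = 0.15048 + 0.035496 = 0.185976 m

about 0.186 m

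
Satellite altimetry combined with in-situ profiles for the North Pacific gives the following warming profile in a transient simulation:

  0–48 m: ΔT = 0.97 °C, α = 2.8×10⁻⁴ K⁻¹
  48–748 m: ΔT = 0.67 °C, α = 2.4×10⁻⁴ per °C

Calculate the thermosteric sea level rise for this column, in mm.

Layer 1: 48 × 0.97 × 2.8×10⁻⁴ = 0.0130368 m
48–748 m: 2.4×10⁻⁴ × 700 × 0.67 = 0.11256 m
Δh = 0.0130368 + 0.11256 = 0.1255968 m

Δh = 130 mm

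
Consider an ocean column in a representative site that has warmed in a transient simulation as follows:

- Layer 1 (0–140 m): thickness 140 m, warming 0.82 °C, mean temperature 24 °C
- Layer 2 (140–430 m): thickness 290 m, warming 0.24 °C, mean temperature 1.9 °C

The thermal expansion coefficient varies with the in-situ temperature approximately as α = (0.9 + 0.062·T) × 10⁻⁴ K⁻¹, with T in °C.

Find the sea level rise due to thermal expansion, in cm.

Layer 1: α = (0.9 + 0.062×24)×10⁻⁴ = 2.388×10⁻⁴ K⁻¹
Layer 2: α = (0.9 + 0.062×1.9)×10⁻⁴ = 1.0178×10⁻⁴ K⁻¹
Layer 1: 0.82 × 140 × 2.388×10⁻⁴ = 0.02741424 m
Layer 2: 1.0178×10⁻⁴ × 290 × 0.24 = 0.007083888 m
Δh = 0.02741424 + 0.007083888 = 0.034498128 m ≈ 3.45 cm

3.45 cm of thermosteric rise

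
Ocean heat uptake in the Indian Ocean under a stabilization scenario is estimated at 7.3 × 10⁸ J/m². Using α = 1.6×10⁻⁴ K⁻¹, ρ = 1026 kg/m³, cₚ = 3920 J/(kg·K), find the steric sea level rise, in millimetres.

29 mm of thermosteric rise

Δh = αQ/(ρcₚ) = 1.6×10⁻⁴ × 7.3×10⁸ / (1026 × 3920) ≈ 0.029041 m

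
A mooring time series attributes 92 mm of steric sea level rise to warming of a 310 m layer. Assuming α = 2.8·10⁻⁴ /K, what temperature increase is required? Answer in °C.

about 1.1 °C

ΔT = Δh/(αH) = 0.092 / (2.8×10⁻⁴ × 310) ≈ 1.060 °C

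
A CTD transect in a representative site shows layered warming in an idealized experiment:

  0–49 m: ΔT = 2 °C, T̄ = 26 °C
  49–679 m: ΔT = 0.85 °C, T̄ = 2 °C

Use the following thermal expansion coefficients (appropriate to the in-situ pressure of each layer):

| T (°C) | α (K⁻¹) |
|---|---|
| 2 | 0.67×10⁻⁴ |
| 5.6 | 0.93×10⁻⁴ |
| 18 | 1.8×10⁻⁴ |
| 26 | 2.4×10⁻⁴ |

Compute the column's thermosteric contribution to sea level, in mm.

59.4 mm of thermosteric rise

Layer 1 at 26 °C → α = 2.4×10⁻⁴ K⁻¹
Layer 2 at 2 °C → α = 0.67×10⁻⁴ K⁻¹
2.4×10⁻⁴ × 2 × 49 = 0.02352 m
Layer 2: 0.67×10⁻⁴ × 0.85 × 630 = 0.0358785 m
Δh = 0.02352 + 0.0358785 = 0.0593985 m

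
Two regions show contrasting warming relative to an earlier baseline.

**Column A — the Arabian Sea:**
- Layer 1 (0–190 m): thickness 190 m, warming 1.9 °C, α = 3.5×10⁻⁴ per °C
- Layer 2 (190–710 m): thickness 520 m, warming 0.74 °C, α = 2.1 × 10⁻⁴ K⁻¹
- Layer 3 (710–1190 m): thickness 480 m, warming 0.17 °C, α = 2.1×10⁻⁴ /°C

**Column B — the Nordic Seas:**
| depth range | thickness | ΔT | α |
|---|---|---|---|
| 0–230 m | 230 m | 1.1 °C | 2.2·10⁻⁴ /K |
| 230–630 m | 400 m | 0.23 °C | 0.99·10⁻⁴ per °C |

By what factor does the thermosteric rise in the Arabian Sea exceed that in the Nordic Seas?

A 0–190 m: 1.9 × 3.5×10⁻⁴ × 190 = 0.12635 m
A 190–710 m: 520 × 0.74 × 2.1×10⁻⁴ = 0.080808 m
A 2.1×10⁻⁴ × 0.17 × 480 = 0.017136 m
A total: 0.224294 m
B 1.1 × 2.2×10⁻⁴ × 230 = 0.05566 m
B 230–630 m: 400 × 0.99×10⁻⁴ × 0.23 = 0.009108 m
B total: 0.064768 m
Ratio: 0.224294 / 0.064768 ≈ 3.463

3.46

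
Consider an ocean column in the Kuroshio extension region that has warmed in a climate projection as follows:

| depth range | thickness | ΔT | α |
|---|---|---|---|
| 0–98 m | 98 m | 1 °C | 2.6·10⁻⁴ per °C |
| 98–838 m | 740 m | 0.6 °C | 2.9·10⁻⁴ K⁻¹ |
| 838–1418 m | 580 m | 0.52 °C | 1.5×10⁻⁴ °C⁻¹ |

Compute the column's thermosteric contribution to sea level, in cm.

Layer 1: 2.6×10⁻⁴ × 98 × 1 = 0.02548 m
98–838 m: 740 × 0.6 × 2.9×10⁻⁴ = 0.12876 m
1.5×10⁻⁴ × 580 × 0.52 = 0.04524 m
Δh = 0.02548 + 0.12876 + 0.04524 = 0.19948 m ≈ 20 cm

about 20 cm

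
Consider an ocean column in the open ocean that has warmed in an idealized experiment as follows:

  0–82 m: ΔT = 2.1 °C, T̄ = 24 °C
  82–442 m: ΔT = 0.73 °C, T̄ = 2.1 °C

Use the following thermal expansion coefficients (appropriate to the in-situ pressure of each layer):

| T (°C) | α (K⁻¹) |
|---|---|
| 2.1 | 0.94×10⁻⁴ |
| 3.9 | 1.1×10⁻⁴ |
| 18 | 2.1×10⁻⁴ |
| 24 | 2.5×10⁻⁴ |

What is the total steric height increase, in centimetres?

Layer 1 at 24 °C → α = 2.5×10⁻⁴ K⁻¹
Layer 2 at 2.1 °C → α = 0.94×10⁻⁴ K⁻¹
2.1 × 2.5×10⁻⁴ × 82 = 0.04305 m
82–442 m: 360 × 0.94×10⁻⁴ × 0.73 = 0.0247032 m
Δh = 0.04305 + 0.0247032 = 0.0677532 m ≈ 6.78 cm

Δh = 6.78 cm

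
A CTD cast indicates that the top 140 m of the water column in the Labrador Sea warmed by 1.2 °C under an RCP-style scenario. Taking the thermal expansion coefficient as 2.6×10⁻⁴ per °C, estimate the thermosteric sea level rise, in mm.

Δh = αΔT·H = 2.6×10⁻⁴ × 1.2 × 140 = 0.04368 m

about 43.7 mm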